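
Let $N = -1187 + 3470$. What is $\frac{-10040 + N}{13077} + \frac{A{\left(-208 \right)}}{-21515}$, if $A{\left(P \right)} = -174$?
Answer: $- \frac{164616457}{281351655} \approx -0.58509$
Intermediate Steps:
$N = 2283$
$\frac{-10040 + N}{13077} + \frac{A{\left(-208 \right)}}{-21515} = \frac{-10040 + 2283}{13077} - \frac{174}{-21515} = \left(-7757\right) \frac{1}{13077} - - \frac{174}{21515} = - \frac{7757}{13077} + \frac{174}{21515} = - \frac{164616457}{281351655}$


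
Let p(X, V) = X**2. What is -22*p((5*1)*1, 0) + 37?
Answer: -513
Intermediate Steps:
-22*p((5*1)*1, 0) + 37 = -22*((5*1)*1)**2 + 37 = -22*(5*1)**2 + 37 = -22*5**2 + 37 = -22*25 + 37 = -550 + 37 = -513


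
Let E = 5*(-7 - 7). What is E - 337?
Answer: -407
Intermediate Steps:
E = -70 (E = 5*(-14) = -70)
E - 337 = -70 - 337 = -407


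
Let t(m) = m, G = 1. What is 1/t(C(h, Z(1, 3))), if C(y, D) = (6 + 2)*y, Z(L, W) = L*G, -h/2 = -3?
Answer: 1/48 ≈ 0.020833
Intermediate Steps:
h = 6 (h = -2*(-3) = 6)
Z(L, W) = L (Z(L, W) = L*1 = L)
C(y, D) = 8*y
1/t(C(h, Z(1, 3))) = 1/(8*6) = 1/48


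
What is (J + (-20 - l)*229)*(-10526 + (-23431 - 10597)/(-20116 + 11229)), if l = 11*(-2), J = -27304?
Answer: 2510383795764/8887 ≈ 2.8248e+8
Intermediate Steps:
l = -22
(J + (-20 - l)*229)*(-10526 + (-23431 - 10597)/(-20116 + 11229)) = (-27304 + (-20 - 1*(-22))*229)*(-10526 + (-23431 - 10597)/(-20116 + 11229)) = (-27304 + (-20 + 22)*229)*(-10526 - 34028/(-8887)) = (-27304 + 2*229)*(-10526 - 34028*(-1/8887)) = (-27304 + 458)*(-10526 + 34028/8887) = -26846*(-93510534/8887) = 2510383795764/8887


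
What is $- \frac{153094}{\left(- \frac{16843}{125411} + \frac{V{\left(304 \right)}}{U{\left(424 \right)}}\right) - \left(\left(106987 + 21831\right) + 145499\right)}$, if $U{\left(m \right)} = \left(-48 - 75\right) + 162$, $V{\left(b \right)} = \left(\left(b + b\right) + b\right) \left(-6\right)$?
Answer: $\frac{9599835817}{17209991129} \approx 0.55781$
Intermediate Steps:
$V{\left(b \right)} = - 18 b$ ($V{\left(b \right)} = \left(2 b + b\right) \left(-6\right) = 3 b \left(-6\right) = - 18 b$)
$U{\left(m \right)} = 39$ ($U{\left(m \right)} = -123 + 162 = 39$)
$- \frac{153094}{\left(- \frac{16843}{125411} + \frac{V{\left(304 \right)}}{U{\left(424 \right)}}\right) - \left(\left(106987 + 21831\right) + 145499\right)} = - \frac{153094}{\left(- \frac{16843}{125411} + \frac{\left(-18\right) 304}{39}\right) - \left(\left(106987 + 21831\right) + 145499\right)} = - \frac{153094}{\left(\left(-16843\right) \frac{1}{125411} - \frac{1824}{13}\right) - \left(128818 + 145499\right)} = - \frac{153094}{\left(- \frac{16843}{125411} - \frac{1824}{13}\right) - 274317} = - \frac{153094}{- \frac{17612971}{125411} - 274317} = - \frac{153094}{- \frac{34419982258}{125411}} = \left(-153094\right) \left(- \frac{125411}{34419982258}\right) = \frac{9599835817}{17209991129}$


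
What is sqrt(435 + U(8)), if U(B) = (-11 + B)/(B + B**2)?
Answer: sqrt(62634)/12 ≈ 20.856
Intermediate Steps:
U(B) = (-11 + B)/(B + B**2)
sqrt(435 + U(8)) = sqrt(435 + (-11 + 8)/(8*(1 + 8))) = sqrt(435 + (1/8)*(-3)/9) = sqrt(435 + (1/8)*(1/9)*(-3)) = sqrt(435 - 1/24) = sqrt(10439/24) = sqrt(62634)/12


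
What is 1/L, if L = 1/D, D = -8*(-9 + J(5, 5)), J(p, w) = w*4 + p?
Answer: -128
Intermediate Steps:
J(p, w) = p + 4*w (J(p, w) = 4*w + p = p + 4*w)
D = -128 (D = -8*(-9 + (5 + 4*5)) = -8*(-9 + (5 + 20)) = -8*(-9 + 25) = -8*16 = -128)
L = -1/128 (L = 1/(-128) = -1/128 ≈ -0.0078125)
1/L = 1/(-1/128) = -128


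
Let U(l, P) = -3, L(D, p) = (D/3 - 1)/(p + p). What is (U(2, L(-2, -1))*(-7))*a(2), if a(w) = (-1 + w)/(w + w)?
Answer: 21/4 ≈ 5.2500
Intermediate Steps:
L(D, p) = (-1 + D/3)/(2*p) (L(D, p) = (D*(⅓) - 1)/((2*p)) = (D/3 - 1)*(1/(2*p)) = (-1 + D/3)*(1/(2*p)) = (-1 + D/3)/(2*p))
a(w) = (-1 + w)/(2*w) (a(w) = (-1 + w)/((2*w)) = (-1 + w)*(1/(2*w)) = (-1 + w)/(2*w))
(U(2, L(-2, -1))*(-7))*a(2) = (-3*(-7))*((½)*(-1 + 2)/2) = 21*((½)*(½)*1) = 21*(¼) = 21/4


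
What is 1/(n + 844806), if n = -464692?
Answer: 1/380114 ≈ 2.6308e-6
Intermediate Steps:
1/(n + 844806) = 1/(-464692 + 844806) = 1/380114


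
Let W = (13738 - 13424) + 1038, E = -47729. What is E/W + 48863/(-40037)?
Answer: -1976988749/54130024 ≈ -36.523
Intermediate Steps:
W = 1352 (W = 314 + 1038 = 1352)
E/W + 48863/(-40037) = -47729/1352 + 48863/(-40037) = -47729*1/1352 + 48863*(-1/40037) = -47729/1352 - 48863/40037 = -1976988749/54130024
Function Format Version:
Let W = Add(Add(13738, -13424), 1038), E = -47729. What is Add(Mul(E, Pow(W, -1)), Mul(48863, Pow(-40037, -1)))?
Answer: Rational(-1976988749, 54130024) ≈ -36.523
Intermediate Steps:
W = 1352 (W = Add(314, 1038) = 1352)
Add(Mul(E, Pow(W, -1)), Mul(48863, Pow(-40037, -1))) = Add(Mul(-47729, Pow(1352, -1)), Mul(48863, Pow(-40037, -1))) = Add(Mul(-47729, Rational(1, 1352)), Mul(48863, Rational(-1, 40037))) = Add(Rational(-47729, 1352), Rational(-48863, 40037)) = Rational(-1976988749, 54130024)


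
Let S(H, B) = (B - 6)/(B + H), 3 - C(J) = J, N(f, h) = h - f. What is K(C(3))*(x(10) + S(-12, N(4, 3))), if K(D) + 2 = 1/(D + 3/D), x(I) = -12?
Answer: 298/13 ≈ 22.923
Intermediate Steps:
C(J) = 3 - J
S(H, B) = (-6 + B)/(B + H)
K(D) = -2 + 1/(D + 3/D)
K(C(3))*(x(10) + S(-12, N(4, 3))) = ((-6 + (3 - 1*3) - 2*(3 - 1*3)²)/(3 + (3 - 1*3)²))*(-12 + (-6 + (3 - 1*4))/((3 - 1*4) - 12)) = ((-6 + (3 - 3) - 2*(3 - 3)²)/(3 + (3 - 3)²))*(-12 + (-6 + (3 - 4))/((3 - 4) - 12)) = ((-6 + 0 - 2*0²)/(3 + 0²))*(-12 + (-6 - 1)/(-1 - 12)) = ((-6 + 0 - 2*0)/(3 + 0))*(-12 - 7/(-13)) = ((-6 + 0 + 0)/3)*(-12 - 1/13*(-7)) = ((⅓)*(-6))*(-12 + 7/13) = -2*(-149/13) = 298/13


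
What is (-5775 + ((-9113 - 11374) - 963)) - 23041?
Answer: -50266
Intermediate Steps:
(-5775 + ((-9113 - 11374) - 963)) - 23041 = (-5775 + (-20487 - 963)) - 23041 = (-5775 - 21450) - 23041 = -27225 - 23041 = -50266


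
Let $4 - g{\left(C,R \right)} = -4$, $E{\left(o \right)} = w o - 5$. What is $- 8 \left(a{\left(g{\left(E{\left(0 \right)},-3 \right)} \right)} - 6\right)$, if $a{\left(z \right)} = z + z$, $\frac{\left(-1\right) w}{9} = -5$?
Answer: $-80$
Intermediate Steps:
$w = 45$ ($w = \left(-9\right) \left(-5\right) = 45$)
$E{\left(o \right)} = -5 + 45 o$ ($E{\left(o \right)} = 45 o - 5 = -5 + 45 o$)
$g{\left(C,R \right)} = 8$ ($g{\left(C,R \right)} = 4 - -4 = 4 + 4 = 8$)
$a{\left(z \right)} = 2 z$
$- 8 \left(a{\left(g{\left(E{\left(0 \right)},-3 \right)} \right)} - 6\right) = - 8 \left(2 \cdot 8 - 6\right) = - 8 \left(16 - 6\right) = \left(-8\right) 10 = -80$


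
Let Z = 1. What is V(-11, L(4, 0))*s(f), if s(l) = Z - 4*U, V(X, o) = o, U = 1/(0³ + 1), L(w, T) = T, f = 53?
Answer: 0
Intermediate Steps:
U = 1 (U = 1/(0 + 1) = 1/1 = 1)
s(l) = -3 (s(l) = 1 - 4*1 = 1 - 4 = -3)
V(-11, L(4, 0))*s(f) = 0*(-3) = 0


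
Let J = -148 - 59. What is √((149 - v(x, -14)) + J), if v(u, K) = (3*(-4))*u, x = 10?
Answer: √62 ≈ 7.8740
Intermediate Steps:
v(u, K) = -12*u
J = -207
√((149 - v(x, -14)) + J) = √((149 - (-12)*10) - 207) = √((149 - 1*(-120)) - 207) = √((149 + 120) - 207) = √(269 - 207) = √62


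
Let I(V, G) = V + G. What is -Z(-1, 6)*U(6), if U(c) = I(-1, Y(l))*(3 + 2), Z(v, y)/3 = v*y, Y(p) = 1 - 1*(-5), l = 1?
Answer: 450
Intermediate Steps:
Y(p) = 6 (Y(p) = 1 + 5 = 6)
I(V, G) = G + V
Z(v, y) = 3*v*y (Z(v, y) = 3*(v*y) = 3*v*y)
U(c) = 25 (U(c) = (6 - 1)*(3 + 2) = 5*5 = 25)
-Z(-1, 6)*U(6) = -3*(-1)*6*25 = -(-18)*25 = -1*(-450) = 450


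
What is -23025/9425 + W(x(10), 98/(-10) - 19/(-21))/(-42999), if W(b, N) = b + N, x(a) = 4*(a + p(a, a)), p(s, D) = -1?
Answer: -4159291237/1702115415 ≈ -2.4436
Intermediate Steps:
x(a) = -4 + 4*a (x(a) = 4*(a - 1) = 4*(-1 + a) = -4 + 4*a)
W(b, N) = N + b
-23025/9425 + W(x(10), 98/(-10) - 19/(-21))/(-42999) = -23025/9425 + ((98/(-10) - 19/(-21)) + (-4 + 4*10))/(-42999) = -23025*1/9425 + ((98*(-⅒) - 19*(-1/21)) + (-4 + 40))*(-1/42999) = -921/377 + ((-49/5 + 19/21) + 36)*(-1/42999) = -921/377 + (-934/105 + 36)*(-1/42999) = -921/377 + (2846/105)*(-1/42999) = -921/377 - 2846/4514895 = -4159291237/1702115415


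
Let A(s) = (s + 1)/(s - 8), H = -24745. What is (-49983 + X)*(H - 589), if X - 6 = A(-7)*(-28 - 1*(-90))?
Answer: 6327445174/5 ≈ 1.2655e+9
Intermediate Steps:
A(s) = (1 + s)/(-8 + s)
X = 154/5 (X = 6 + ((1 - 7)/(-8 - 7))*(-28 - 1*(-90)) = 6 + (-6/(-15))*(-28 + 90) = 6 - 1/15*(-6)*62 = 6 + (2/5)*62 = 6 + 124/5 = 154/5 ≈ 30.800)
(-49983 + X)*(H - 589) = (-49983 + 154/5)*(-24745 - 589) = -249761/5*(-25334) = 6327445174/5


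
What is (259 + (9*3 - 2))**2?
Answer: 80656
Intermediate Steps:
(259 + (9*3 - 2))**2 = (259 + (27 - 2))**2 = (259 + 25)**2 = 284**2 = 80656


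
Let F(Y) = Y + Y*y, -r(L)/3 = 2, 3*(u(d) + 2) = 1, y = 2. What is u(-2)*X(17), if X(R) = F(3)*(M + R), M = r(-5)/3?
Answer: -225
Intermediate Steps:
u(d) = -5/3 (u(d) = -2 + (⅓)*1 = -2 + ⅓ = -5/3)
r(L) = -6 (r(L) = -3*2 = -6)
F(Y) = 3*Y (F(Y) = Y + Y*2 = Y + 2*Y = 3*Y)
M = -2 (M = -6/3 = -6*⅓ = -2)
X(R) = -18 + 9*R (X(R) = (3*3)*(-2 + R) = 9*(-2 + R) = -18 + 9*R)
u(-2)*X(17) = -5*(-18 + 9*17)/3 = -5*(-18 + 153)/3 = -5/3*135 = -225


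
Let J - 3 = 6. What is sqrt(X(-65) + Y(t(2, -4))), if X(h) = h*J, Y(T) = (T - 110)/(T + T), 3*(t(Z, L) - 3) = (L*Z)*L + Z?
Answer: I*sqrt(4351342)/86 ≈ 24.256*I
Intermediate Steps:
J = 9 (J = 3 + 6 = 9)
t(Z, L) = 3 + Z/3 + Z*L**2/3 (t(Z, L) = 3 + ((L*Z)*L + Z)/3 = 3 + (Z*L**2 + Z)/3 = 3 + (Z + Z*L**2)/3 = 3 + (Z/3 + Z*L**2/3) = 3 + Z/3 + Z*L**2/3)
Y(T) = (-110 + T)/(2*T) (Y(T) = (-110 + T)/((2*T)) = (-110 + T)*(1/(2*T)) = (-110 + T)/(2*T))
X(h) = 9*h (X(h) = h*9 = 9*h)
sqrt(X(-65) + Y(t(2, -4))) = sqrt(9*(-65) + (-110 + (3 + (1/3)*2 + (1/3)*2*(-4)**2))/(2*(3 + (1/3)*2 + (1/3)*2*(-4)**2))) = sqrt(-585 + (-110 + (3 + 2/3 + (1/3)*2*16))/(2*(3 + 2/3 + (1/3)*2*16))) = sqrt(-585 + (-110 + (3 + 2/3 + 32/3))/(2*(3 + 2/3 + 32/3))) = sqrt(-585 + (-110 + 43/3)/(2*(43/3))) = sqrt(-585 + (1/2)*(3/43)*(-287/3)) = sqrt(-585 - 287/86) = sqrt(-50597/86) = I*sqrt(4351342)/86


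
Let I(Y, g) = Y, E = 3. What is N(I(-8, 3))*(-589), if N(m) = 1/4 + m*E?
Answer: 55955/4 ≈ 13989.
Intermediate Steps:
N(m) = ¼ + 3*m (N(m) = 1/4 + m*3 = ¼ + 3*m)
N(I(-8, 3))*(-589) = (¼ + 3*(-8))*(-589) = (¼ - 24)*(-589) = -95/4*(-589) = 55955/4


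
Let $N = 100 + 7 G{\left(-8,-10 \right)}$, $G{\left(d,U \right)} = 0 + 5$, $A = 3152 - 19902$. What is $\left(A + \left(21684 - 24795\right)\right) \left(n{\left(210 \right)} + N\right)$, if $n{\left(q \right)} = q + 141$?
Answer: $-9652446$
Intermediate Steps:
$A = -16750$
$G{\left(d,U \right)} = 5$
$n{\left(q \right)} = 141 + q$
$N = 135$ ($N = 100 + 7 \cdot 5 = 100 + 35 = 135$)
$\left(A + \left(21684 - 24795\right)\right) \left(n{\left(210 \right)} + N\right) = \left(-16750 + \left(21684 - 24795\right)\right) \left(\left(141 + 210\right) + 135\right) = \left(-16750 + \left(21684 - 24795\right)\right) \left(351 + 135\right) = \left(-16750 - 3111\right) 486 = \left(-19861\right) 486 = -9652446$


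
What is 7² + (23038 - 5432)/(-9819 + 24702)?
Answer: 746873/14883 ≈ 50.183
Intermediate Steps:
7² + (23038 - 5432)/(-9819 + 24702) = 49 + 17606/14883 = 746873/14883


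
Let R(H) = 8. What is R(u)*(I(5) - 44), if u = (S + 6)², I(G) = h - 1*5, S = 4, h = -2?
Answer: -408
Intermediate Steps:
I(G) = -7 (I(G) = -2 - 1*5 = -2 - 5 = -7)
u = 100 (u = (4 + 6)² = 10² = 100)
R(u)*(I(5) - 44) = 8*(-7 - 44) = 8*(-51) = -408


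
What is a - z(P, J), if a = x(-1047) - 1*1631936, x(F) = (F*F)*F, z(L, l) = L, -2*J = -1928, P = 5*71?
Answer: -1149363114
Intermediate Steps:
P = 355
J = 964 (J = -½*(-1928) = 964)
x(F) = F³ (x(F) = F²*F = F³)
a = -1149362759 (a = (-1047)³ - 1*1631936 = -1147730823 - 1631936 = -1149362759)
a - z(P, J) = -1149362759 - 1*355 = -1149362759 - 355 = -1149363114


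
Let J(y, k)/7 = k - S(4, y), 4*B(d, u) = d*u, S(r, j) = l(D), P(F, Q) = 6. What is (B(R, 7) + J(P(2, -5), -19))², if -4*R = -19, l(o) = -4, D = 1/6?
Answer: 2393209/256 ≈ 9348.5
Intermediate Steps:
D = ⅙ ≈ 0.16667
S(r, j) = -4
R = 19/4 (R = -¼*(-19) = 19/4 ≈ 4.7500)
B(d, u) = d*u/4 (B(d, u) = (d*u)/4 = d*u/4)
J(y, k) = 28 + 7*k (J(y, k) = 7*(k - 1*(-4)) = 7*(k + 4) = 7*(4 + k) = 28 + 7*k)
(B(R, 7) + J(P(2, -5), -19))² = ((¼)*(19/4)*7 + (28 + 7*(-19)))² = (133/16 + (28 - 133))² = (133/16 - 105)² = (-1547/16)² = 2393209/256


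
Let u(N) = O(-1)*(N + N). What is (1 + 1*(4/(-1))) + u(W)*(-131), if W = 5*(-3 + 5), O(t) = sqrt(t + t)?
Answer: -3 - 2620*I*sqrt(2) ≈ -3.0 - 3705.2*I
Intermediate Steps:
O(t) = sqrt(2)*sqrt(t) (O(t) = sqrt(2*t) = sqrt(2)*sqrt(t))
W = 10 (W = 5*2 = 10)
u(N) = 2*I*N*sqrt(2) (u(N) = (sqrt(2)*sqrt(-1))*(N + N) = (sqrt(2)*I)*(2*N) = (I*sqrt(2))*(2*N) = 2*I*N*sqrt(2))
(1 + 1*(4/(-1))) + u(W)*(-131) = (1 + 1*(4/(-1))) + (2*I*10*sqrt(2))*(-131) = (1 + 1*(4*(-1))) + (20*I*sqrt(2))*(-131) = (1 + 1*(-4)) - 2620*I*sqrt(2) = (1 - 4) - 2620*I*sqrt(2) = -3 - 2620*I*sqrt(2)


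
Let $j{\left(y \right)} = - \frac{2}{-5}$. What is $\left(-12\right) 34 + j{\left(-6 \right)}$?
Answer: $- \frac{2038}{5} \approx -407.6$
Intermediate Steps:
$j{\left(y \right)} = \frac{2}{5}$ ($j{\left(y \right)} = \left(-2\right) \left(- \frac{1}{5}\right) = \frac{2}{5}$)
$\left(-12\right) 34 + j{\left(-6 \right)} = \left(-12\right) 34 + \frac{2}{5} = -408 + \frac{2}{5} = - \frac{2038}{5}$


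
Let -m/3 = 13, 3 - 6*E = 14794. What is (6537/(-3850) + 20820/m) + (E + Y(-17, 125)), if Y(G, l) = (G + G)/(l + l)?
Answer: -1126442846/375375 ≈ -3000.8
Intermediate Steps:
E = -14791/6 (E = 1/2 - 1/6*14794 = 1/2 - 7397/3 = -14791/6 ≈ -2465.2)
Y(G, l) = G/l (Y(G, l) = (2*G)/((2*l)) = (2*G)*(1/(2*l)) = G/l)
m = -39 (m = -3*13 = -39)
(6537/(-3850) + 20820/m) + (E + Y(-17, 125)) = (6537/(-3850) + 20820/(-39)) + (-14791/6 - 17/125) = (6537*(-1/3850) + 20820*(-1/39)) + (-14791/6 - 17*1/125) = (-6537/3850 - 6940/13) + (-14791/6 - 17/125) = -26803981/50050 - 1848977/750 = -1126442846/375375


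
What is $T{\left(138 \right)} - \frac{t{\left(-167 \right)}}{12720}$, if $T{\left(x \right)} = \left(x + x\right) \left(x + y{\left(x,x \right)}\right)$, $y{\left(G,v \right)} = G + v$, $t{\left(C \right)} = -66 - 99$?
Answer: $\frac{96895883}{848} \approx 1.1426 \cdot 10^{5}$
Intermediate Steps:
$t{\left(C \right)} = -165$ ($t{\left(C \right)} = -66 - 99 = -165$)
$T{\left(x \right)} = 6 x^{2}$ ($T{\left(x \right)} = \left(x + x\right) \left(x + \left(x + x\right)\right) = 2 x \left(x + 2 x\right) = 2 x 3 x = 6 x^{2}$)
$T{\left(138 \right)} - \frac{t{\left(-167 \right)}}{12720} = 6 \cdot 138^{2} - - \frac{165}{12720} = 6 \cdot 19044 - \left(-165\right) \frac{1}{12720} = 114264 - - \frac{11}{848} = 114264 + \frac{11}{848} = \frac{96895883}{848}$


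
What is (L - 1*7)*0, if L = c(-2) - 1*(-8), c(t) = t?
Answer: 0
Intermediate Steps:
L = 6 (L = -2 - 1*(-8) = -2 + 8 = 6)
(L - 1*7)*0 = (6 - 1*7)*0 = (6 - 7)*0 = -1*0 = 0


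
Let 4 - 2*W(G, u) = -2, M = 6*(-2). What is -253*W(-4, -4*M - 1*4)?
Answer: -759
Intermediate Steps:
M = -12
W(G, u) = 3 (W(G, u) = 2 - ½*(-2) = 2 + 1 = 3)
-253*W(-4, -4*M - 1*4) = -253*3 = -759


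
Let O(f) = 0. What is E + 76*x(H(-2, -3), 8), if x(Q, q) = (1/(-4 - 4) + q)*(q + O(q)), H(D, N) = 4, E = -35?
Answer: 4753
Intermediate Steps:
x(Q, q) = q*(-⅛ + q) (x(Q, q) = (1/(-4 - 4) + q)*(q + 0) = (1/(-8) + q)*q = (-⅛ + q)*q = q*(-⅛ + q))
E + 76*x(H(-2, -3), 8) = -35 + 76*(8*(-⅛ + 8)) = -35 + 76*(8*(63/8)) = -35 + 76*63 = -35 + 4788 = 4753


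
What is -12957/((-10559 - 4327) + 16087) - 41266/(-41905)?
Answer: -493402619/50327905 ≈ -9.8038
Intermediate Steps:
-12957/((-10559 - 4327) + 16087) - 41266/(-41905) = -12957/(-14886 + 16087) - 41266*(-1/41905) = -12957/1201 + 41266/41905 = -493402619/50327905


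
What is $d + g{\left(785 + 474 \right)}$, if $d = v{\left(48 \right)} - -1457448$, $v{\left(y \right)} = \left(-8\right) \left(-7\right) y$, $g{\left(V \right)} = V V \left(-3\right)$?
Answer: $-3295107$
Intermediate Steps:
$g{\left(V \right)} = - 3 V^{2}$ ($g{\left(V \right)} = V^{2} \left(-3\right) = - 3 V^{2}$)
$v{\left(y \right)} = 56 y$
$d = 1460136$ ($d = 56 \cdot 48 - -1457448 = 2688 + 1457448 = 1460136$)
$d + g{\left(785 + 474 \right)} = 1460136 - 3 \left(785 + 474\right)^{2} = 1460136 - 3 \cdot 1259^{2} = 1460136 - 4755243 = -3295107$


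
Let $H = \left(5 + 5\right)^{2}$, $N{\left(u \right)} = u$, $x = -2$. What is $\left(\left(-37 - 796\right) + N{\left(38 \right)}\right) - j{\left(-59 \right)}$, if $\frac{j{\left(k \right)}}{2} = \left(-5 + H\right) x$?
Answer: $-415$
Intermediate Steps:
$H = 100$ ($H = 10^{2} = 100$)
$j{\left(k \right)} = -380$ ($j{\left(k \right)} = 2 \left(-5 + 100\right) \left(-2\right) = 2 \cdot 95 \left(-2\right) = 2 \left(-190\right) = -380$)
$\left(\left(-37 - 796\right) + N{\left(38 \right)}\right) - j{\left(-59 \right)} = \left(\left(-37 - 796\right) + 38\right) - -380 = \left(-833 + 38\right) + 380 = -795 + 380 = -415$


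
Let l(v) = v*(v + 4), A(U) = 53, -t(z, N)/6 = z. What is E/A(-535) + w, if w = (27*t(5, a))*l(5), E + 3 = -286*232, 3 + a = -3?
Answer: -1998205/53 ≈ -37702.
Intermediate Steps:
a = -6 (a = -3 - 3 = -6)
t(z, N) = -6*z
l(v) = v*(4 + v)
E = -66355 (E = -3 - 286*232 = -3 - 66352 = -66355)
w = -36450 (w = (27*(-6*5))*(5*(4 + 5)) = (27*(-30))*(5*9) = -810*45 = -36450)
E/A(-535) + w = -66355/53 - 36450 = -1998205/53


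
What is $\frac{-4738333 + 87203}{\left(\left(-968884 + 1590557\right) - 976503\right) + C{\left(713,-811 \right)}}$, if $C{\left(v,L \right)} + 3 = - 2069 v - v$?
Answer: $\frac{4651130}{1830743} \approx 2.5406$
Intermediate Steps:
$C{\left(v,L \right)} = -3 - 2070 v$
$\frac{-4738333 + 87203}{\left(\left(-968884 + 1590557\right) - 976503\right) + C{\left(713,-811 \right)}} = \frac{-4738333 + 87203}{\left(\left(-968884 + 1590557\right) - 976503\right) - 1475913} = - \frac{4651130}{\left(621673 - 976503\right) - 1475913} = - \frac{4651130}{-354830 - 1475913} = - \frac{4651130}{-1830743} = \left(-4651130\right) \left(- \frac{1}{1830743}\right) = \frac{4651130}{1830743}$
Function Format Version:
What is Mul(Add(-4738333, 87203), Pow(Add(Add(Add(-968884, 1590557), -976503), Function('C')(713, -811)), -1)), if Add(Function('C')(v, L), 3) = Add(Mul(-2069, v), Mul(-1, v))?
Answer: Rational(4651130, 1830743) ≈ 2.5406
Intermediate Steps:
Function('C')(v, L) = Add(-3, Mul(-2070, v)) (Function('C')(v, L) = Add(-3, Add(Mul(-2069, v), Mul(-1, v))) = Add(-3, Mul(-2070, v)))
Mul(Add(-4738333, 87203), Pow(Add(Add(Add(-968884, 1590557), -976503), Function('C')(713, -811)), -1)) = Mul(Add(-4738333, 87203), Pow(Add(Add(Add(-968884, 1590557), -976503), Add(-3, Mul(-2070, 713))), -1)) = Mul(-4651130, Pow(Add(Add(621673, -976503), Add(-3, -1475910)), -1)) = Mul(-4651130, Pow(Add(-354830, -1475913), -1)) = Mul(-4651130, Pow(-1830743, -1)) = Mul(-4651130, Rational(-1, 1830743)) = Rational(4651130, 1830743)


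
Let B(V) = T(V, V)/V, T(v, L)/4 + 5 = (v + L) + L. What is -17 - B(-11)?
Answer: -339/11 ≈ -30.818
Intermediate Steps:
T(v, L) = -20 + 4*v + 8*L (T(v, L) = -20 + 4*((v + L) + L) = -20 + 4*((L + v) + L) = -20 + 4*(v + 2*L) = -20 + (4*v + 8*L) = -20 + 4*v + 8*L)
B(V) = (-20 + 12*V)/V (B(V) = (-20 + 4*V + 8*V)/V = (-20 + 12*V)/V)
-17 - B(-11) = -17 - (12 - 20/(-11)) = -17 - (12 - 20*(-1/11)) = -17 - (12 + 20/11) = -17 - 1*152/11 = -17 - 152/11 = -339/11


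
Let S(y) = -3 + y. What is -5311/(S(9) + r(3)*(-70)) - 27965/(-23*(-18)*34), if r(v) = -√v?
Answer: 1003/5382 - 3955*√3/156 ≈ -43.726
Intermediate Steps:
-5311/(S(9) + r(3)*(-70)) - 27965/(-23*(-18)*34) = -5311/((-3 + 9) - √3*(-70)) - 27965/(-23*(-18)*34) = -5311/(6 + 70*√3) - 27965/(414*34) = -5311/(6 + 70*√3) - 27965/14076 = -5311/(6 + 70*√3) - 27965*1/14076 = -5311/(6 + 70*√3) - 1645/828 = -1645/828 - 5311/(6 + 70*√3)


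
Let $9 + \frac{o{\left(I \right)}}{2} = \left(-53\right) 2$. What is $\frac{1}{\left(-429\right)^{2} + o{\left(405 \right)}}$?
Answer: $\frac{1}{183811} \approx 5.4404 \cdot 10^{-6}$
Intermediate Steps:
$o{\left(I \right)} = -230$ ($o{\left(I \right)} = -18 + 2 \left(\left(-53\right) 2\right) = -18 + 2 \left(-106\right) = -18 - 212 = -230$)
$\frac{1}{\left(-429\right)^{2} + o{\left(405 \right)}} = \frac{1}{\left(-429\right)^{2} - 230} = \frac{1}{184041 - 230} = \frac{1}{183811}$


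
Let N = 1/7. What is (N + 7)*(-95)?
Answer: -4750/7 ≈ -678.57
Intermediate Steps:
N = 1/7 ≈ 0.14286
(N + 7)*(-95) = (1/7 + 7)*(-95) = (50/7)*(-95) = -4750/7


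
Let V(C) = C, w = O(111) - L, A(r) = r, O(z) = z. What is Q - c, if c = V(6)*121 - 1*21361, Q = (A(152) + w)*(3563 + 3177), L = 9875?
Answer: -64764245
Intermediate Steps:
w = -9764 (w = 111 - 1*9875 = 111 - 9875 = -9764)
Q = -64784880 (Q = (152 - 9764)*(3563 + 3177) = -9612*6740 = -64784880)
c = -20635 (c = 6*121 - 1*21361 = 726 - 21361 = -20635)
Q - c = -64784880 - 1*(-20635) = -64784880 + 20635 = -64764245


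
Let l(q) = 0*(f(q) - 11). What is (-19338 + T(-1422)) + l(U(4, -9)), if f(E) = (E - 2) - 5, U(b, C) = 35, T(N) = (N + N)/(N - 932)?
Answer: -22759404/1177 ≈ -19337.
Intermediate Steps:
T(N) = 2*N/(-932 + N) (T(N) = (2*N)/(-932 + N) = 2*N/(-932 + N))
f(E) = -7 + E (f(E) = (-2 + E) - 5 = -7 + E)
l(q) = 0 (l(q) = 0*((-7 + q) - 11) = 0*(-18 + q) = 0)
(-19338 + T(-1422)) + l(U(4, -9)) = (-19338 + 2*(-1422)/(-932 - 1422)) + 0 = (-19338 + 2*(-1422)/(-2354)) + 0 = (-19338 + 2*(-1422)*(-1/2354)) + 0 = (-19338 + 1422/1177) + 0 = -22759404/1177 + 0 = -22759404/1177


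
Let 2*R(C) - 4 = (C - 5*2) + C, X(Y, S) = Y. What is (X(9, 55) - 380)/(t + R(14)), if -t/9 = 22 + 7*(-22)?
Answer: -371/1199 ≈ -0.30942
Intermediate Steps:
t = 1188 (t = -9*(22 + 7*(-22)) = -9*(22 - 154) = -9*(-132) = 1188)
R(C) = -3 + C (R(C) = 2 + ((C - 5*2) + C)/2 = 2 + ((C - 10) + C)/2 = 2 + ((-10 + C) + C)/2 = 2 + (-10 + 2*C)/2 = 2 + (-5 + C) = -3 + C)
(X(9, 55) - 380)/(t + R(14)) = (9 - 380)/(1188 + (-3 + 14)) = -371/(1188 + 11) = -371/1199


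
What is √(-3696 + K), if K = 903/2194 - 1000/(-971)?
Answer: I*√16767729551847634/2130374 ≈ 60.783*I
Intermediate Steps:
K = 3070813/2130374 (K = 903*(1/2194) - 1000*(-1/971) = 903/2194 + 1000/971 = 3070813/2130374 ≈ 1.4414)
√(-3696 + K) = √(-3696 + 3070813/2130374) = √(-7870791491/2130374) = I*√16767729551847634/2130374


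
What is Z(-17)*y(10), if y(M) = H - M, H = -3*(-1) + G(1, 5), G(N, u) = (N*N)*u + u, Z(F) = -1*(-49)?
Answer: 147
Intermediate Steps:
Z(F) = 49
G(N, u) = u + u*N**2 (G(N, u) = N**2*u + u = u*N**2 + u = u + u*N**2)
H = 13 (H = -3*(-1) + 5*(1 + 1**2) = 3 + 5*(1 + 1) = 3 + 5*2 = 3 + 10 = 13)
y(M) = 13 - M
Z(-17)*y(10) = 49*(13 - 1*10) = 49*(13 - 10) = 49*3 = 147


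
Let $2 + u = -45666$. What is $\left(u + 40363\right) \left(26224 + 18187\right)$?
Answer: $-235600355$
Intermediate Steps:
$u = -45668$ ($u = -2 - 45666 = -45668$)
$\left(u + 40363\right) \left(26224 + 18187\right) = \left(-45668 + 40363\right) \left(26224 + 18187\right) = \left(-5305\right) 44411 = -235600355$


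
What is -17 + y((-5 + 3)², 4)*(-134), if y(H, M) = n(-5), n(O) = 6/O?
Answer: 719/5 ≈ 143.80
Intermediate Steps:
y(H, M) = -6/5 (y(H, M) = 6/(-5) = 6*(-⅕) = -6/5)
-17 + y((-5 + 3)², 4)*(-134) = -17 - 6/5*(-134) = -17 + 804/5 = 719/5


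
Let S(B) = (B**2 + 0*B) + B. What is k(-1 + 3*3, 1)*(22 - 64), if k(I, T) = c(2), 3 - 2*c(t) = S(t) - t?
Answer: 21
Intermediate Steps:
S(B) = B + B**2 (S(B) = (B**2 + 0) + B = B**2 + B = B + B**2)
c(t) = 3/2 + t/2 - t*(1 + t)/2 (c(t) = 3/2 - (t*(1 + t) - t)/2 = 3/2 - (-t + t*(1 + t))/2 = 3/2 + (t/2 - t*(1 + t)/2) = 3/2 + t/2 - t*(1 + t)/2)
k(I, T) = -1/2 (k(I, T) = 3/2 - 1/2*2**2 = 3/2 - 1/2*4 = 3/2 - 2 = -1/2)
k(-1 + 3*3, 1)*(22 - 64) = -(22 - 64)/2 = -1/2*(-42) = 21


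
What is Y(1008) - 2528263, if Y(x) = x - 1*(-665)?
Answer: -2526590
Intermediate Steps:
Y(x) = 665 + x (Y(x) = x + 665 = 665 + x)
Y(1008) - 2528263 = (665 + 1008) - 2528263 = 1673 - 2528263 = -2526590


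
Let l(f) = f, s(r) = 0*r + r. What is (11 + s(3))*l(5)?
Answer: 70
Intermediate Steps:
s(r) = r (s(r) = 0 + r = r)
(11 + s(3))*l(5) = (11 + 3)*5 = 14*5 = 70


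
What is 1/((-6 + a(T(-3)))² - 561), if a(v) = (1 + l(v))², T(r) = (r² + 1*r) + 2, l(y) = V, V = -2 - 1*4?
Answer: -1/200 ≈ -0.0050000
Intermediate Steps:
V = -6 (V = -2 - 4 = -6)
l(y) = -6
T(r) = 2 + r + r² (T(r) = (r² + r) + 2 = (r + r²) + 2 = 2 + r + r²)
a(v) = 25 (a(v) = (1 - 6)² = (-5)² = 25)
1/((-6 + a(T(-3)))² - 561) = 1/((-6 + 25)² - 561) = 1/(19² - 561) = 1/(361 - 561) = 1/(-200) = -1/200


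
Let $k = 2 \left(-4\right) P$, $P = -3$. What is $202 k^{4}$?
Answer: $67018752$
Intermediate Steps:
$k = 24$ ($k = 2 \left(-4\right) \left(-3\right) = \left(-8\right) \left(-3\right) = 24$)
$202 k^{4} = 202 \cdot 24^{4} = 202 \cdot 331776 = 67018752$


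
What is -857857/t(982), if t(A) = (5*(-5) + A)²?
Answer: -77987/83259 ≈ -0.93668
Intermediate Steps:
t(A) = (-25 + A)²
-857857/t(982) = -857857/(-25 + 982)² = -857857/(957²) = -857857/915849 = -857857*1/915849 = -77987/83259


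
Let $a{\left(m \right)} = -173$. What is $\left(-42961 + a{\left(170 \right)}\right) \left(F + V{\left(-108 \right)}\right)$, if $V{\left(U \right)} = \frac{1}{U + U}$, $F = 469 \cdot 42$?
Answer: $- \frac{30587519963}{36} \approx -8.4965 \cdot 10^{8}$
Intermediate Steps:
$F = 19698$
$V{\left(U \right)} = \frac{1}{2 U}$
$\left(-42961 + a{\left(170 \right)}\right) \left(F + V{\left(-108 \right)}\right) = \left(-42961 - 173\right) \left(19698 + \frac{1}{2 \left(-108\right)}\right) = - 43134 \left(19698 + \frac{1}{2} \left(- \frac{1}{108}\right)\right) = - 43134 \left(19698 - \frac{1}{216}\right) = \left(-43134\right) \frac{4254767}{216} = - \frac{30587519963}{36}$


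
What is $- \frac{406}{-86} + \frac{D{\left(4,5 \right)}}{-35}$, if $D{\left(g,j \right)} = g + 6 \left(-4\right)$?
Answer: $\frac{1593}{301} \approx 5.2924$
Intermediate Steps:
$D{\left(g,j \right)} = -24 + g$ ($D{\left(g,j \right)} = g - 24 = -24 + g$)
$- \frac{406}{-86} + \frac{D{\left(4,5 \right)}}{-35} = - \frac{406}{-86} + \frac{-24 + 4}{-35} = \left(-406\right) \left(- \frac{1}{86}\right) - - \frac{4}{7} = \frac{203}{43} + \frac{4}{7} = \frac{1593}{301}$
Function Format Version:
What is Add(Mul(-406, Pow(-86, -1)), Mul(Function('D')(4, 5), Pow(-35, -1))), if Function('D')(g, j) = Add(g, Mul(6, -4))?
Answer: Rational(1593, 301) ≈ 5.2924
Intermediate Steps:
Function('D')(g, j) = Add(-24, g) (Function('D')(g, j) = Add(g, -24) = Add(-24, g))
Add(Mul(-406, Pow(-86, -1)), Mul(Function('D')(4, 5), Pow(-35, -1))) = Add(Mul(-406, Pow(-86, -1)), Mul(Add(-24, 4), Pow(-35, -1))) = Add(Mul(-406, Rational(-1, 86)), Mul(-20, Rational(-1, 35))) = Add(Rational(203, 43), Rational(4, 7)) = Rational(1593, 301)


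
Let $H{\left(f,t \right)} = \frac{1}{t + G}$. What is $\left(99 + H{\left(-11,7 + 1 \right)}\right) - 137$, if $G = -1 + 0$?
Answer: $- \frac{265}{7} \approx -37.857$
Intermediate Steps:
$G = -1$
$H{\left(f,t \right)} = \frac{1}{-1 + t}$ ($H{\left(f,t \right)} = \frac{1}{t - 1} = \frac{1}{-1 + t}$)
$\left(99 + H{\left(-11,7 + 1 \right)}\right) - 137 = \left(99 + \frac{1}{-1 + \left(7 + 1\right)}\right) - 137 = \left(99 + \frac{1}{-1 + 8}\right) - 137 = \left(99 + \frac{1}{7}\right) - 137 = \frac{694}{7} - 137 = - \frac{265}{7}$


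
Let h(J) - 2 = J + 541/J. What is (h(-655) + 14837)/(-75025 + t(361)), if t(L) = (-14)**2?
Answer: -9289979/49012995 ≈ -0.18954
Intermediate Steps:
t(L) = 196
h(J) = 2 + J + 541/J (h(J) = 2 + (J + 541/J) = 2 + J + 541/J)
(h(-655) + 14837)/(-75025 + t(361)) = ((2 - 655 + 541/(-655)) + 14837)/(-75025 + 196) = ((2 - 655 + 541*(-1/655)) + 14837)/(-74829) = ((2 - 655 - 541/655) + 14837)*(-1/74829) = (-428256/655 + 14837)*(-1/74829) = (9289979/655)*(-1/74829) = -9289979/49012995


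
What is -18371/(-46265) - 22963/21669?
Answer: -664301996/1002516285 ≈ -0.66263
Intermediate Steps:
-18371/(-46265) - 22963/21669 = -18371*(-1/46265) - 22963*1/21669 = 18371/46265 - 22963/21669 = -664301996/1002516285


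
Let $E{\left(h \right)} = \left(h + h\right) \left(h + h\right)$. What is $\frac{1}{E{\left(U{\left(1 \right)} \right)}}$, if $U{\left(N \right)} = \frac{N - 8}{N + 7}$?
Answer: $\frac{16}{49} \approx 0.32653$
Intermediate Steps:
$U{\left(N \right)} = \frac{-8 + N}{7 + N}$
$E{\left(h \right)} = 4 h^{2}$ ($E{\left(h \right)} = 2 h 2 h = 4 h^{2}$)
$\frac{1}{E{\left(U{\left(1 \right)} \right)}} = \frac{1}{4 \left(\frac{-8 + 1}{7 + 1}\right)^{2}} = \frac{1}{4 \left(\frac{1}{8} \left(-7\right)\right)^{2}} = \frac{1}{4 \left(- \frac{7}{8}\right)^{2}} = \frac{1}{4 \cdot \frac{49}{64}} = \frac{1}{\frac{49}{16}} = \frac{16}{49}$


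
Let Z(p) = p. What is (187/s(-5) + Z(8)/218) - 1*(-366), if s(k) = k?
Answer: 179107/545 ≈ 328.64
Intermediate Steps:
(187/s(-5) + Z(8)/218) - 1*(-366) = (187/(-5) + 8/218) - 1*(-366) = (187*(-⅕) + 8*(1/218)) + 366 = (-187/5 + 4/109) + 366 = -20363/545 + 366 = 179107/545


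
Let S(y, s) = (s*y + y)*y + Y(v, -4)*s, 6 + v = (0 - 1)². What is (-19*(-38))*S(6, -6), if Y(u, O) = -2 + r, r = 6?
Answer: -147288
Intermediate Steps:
v = -5 (v = -6 + (0 - 1)² = -6 + (-1)² = -6 + 1 = -5)
Y(u, O) = 4 (Y(u, O) = -2 + 6 = 4)
S(y, s) = 4*s + y*(y + s*y) (S(y, s) = (s*y + y)*y + 4*s = (y + s*y)*y + 4*s = y*(y + s*y) + 4*s = 4*s + y*(y + s*y))
(-19*(-38))*S(6, -6) = (-19*(-38))*(6² + 4*(-6) - 6*6²) = 722*(36 - 24 - 6*36) = 722*(36 - 24 - 216) = 722*(-204) = -147288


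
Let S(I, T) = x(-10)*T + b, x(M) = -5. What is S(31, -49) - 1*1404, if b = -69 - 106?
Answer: -1334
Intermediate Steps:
b = -175
S(I, T) = -175 - 5*T (S(I, T) = -5*T - 175 = -175 - 5*T)
S(31, -49) - 1*1404 = (-175 - 5*(-49)) - 1*1404 = (-175 + 245) - 1404 = 70 - 1404 = -1334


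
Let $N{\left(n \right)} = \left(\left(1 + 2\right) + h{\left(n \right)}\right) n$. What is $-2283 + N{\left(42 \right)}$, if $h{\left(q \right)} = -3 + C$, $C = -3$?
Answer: $-2409$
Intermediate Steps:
$h{\left(q \right)} = -6$ ($h{\left(q \right)} = -3 - 3 = -6$)
$N{\left(n \right)} = - 3 n$ ($N{\left(n \right)} = \left(\left(1 + 2\right) - 6\right) n = \left(3 - 6\right) n = - 3 n$)
$-2283 + N{\left(42 \right)} = -2283 - 126 = -2409$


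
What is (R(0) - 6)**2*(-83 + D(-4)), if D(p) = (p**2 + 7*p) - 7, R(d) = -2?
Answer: -6528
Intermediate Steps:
D(p) = -7 + p**2 + 7*p
(R(0) - 6)**2*(-83 + D(-4)) = (-2 - 6)**2*(-83 + (-7 + (-4)**2 + 7*(-4))) = (-8)**2*(-83 + (-7 + 16 - 28)) = 64*(-83 - 19) = 64*(-102) = -6528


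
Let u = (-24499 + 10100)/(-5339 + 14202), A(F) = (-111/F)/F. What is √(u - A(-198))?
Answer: I*√4994429926389/1754874 ≈ 1.2735*I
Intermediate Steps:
A(F) = -111/F²
u = -14399/8863 ≈ -1.6246
√(u - A(-198)) = √(-14399/8863 - (-111)/(-198)²) = √(-14399/8863 - (-111)/39204) = √(-14399/8863 - 1*(-37/13068)) = √(-14399/8863 + 37/13068) = √(-187838201/115821684) = I*√4994429926389/1754874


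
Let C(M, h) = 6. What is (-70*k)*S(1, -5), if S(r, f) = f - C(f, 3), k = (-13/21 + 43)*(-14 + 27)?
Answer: 1272700/3 ≈ 4.2423e+5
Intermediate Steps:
k = 11570/21 (k = (-13*1/21 + 43)*13 = (-13/21 + 43)*13 = (890/21)*13 = 11570/21 ≈ 550.95)
S(r, f) = -6 + f (S(r, f) = f - 1*6 = f - 6 = -6 + f)
(-70*k)*S(1, -5) = (-70*11570/21)*(-6 - 5) = -115700/3*(-11) = 1272700/3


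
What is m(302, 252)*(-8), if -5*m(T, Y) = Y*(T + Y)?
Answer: 1116864/5 ≈ 2.2337e+5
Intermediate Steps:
m(T, Y) = -Y*(T + Y)/5
m(302, 252)*(-8) = -⅕*252*(302 + 252)*(-8) = -⅕*252*554*(-8) = -139608/5*(-8) = 1116864/5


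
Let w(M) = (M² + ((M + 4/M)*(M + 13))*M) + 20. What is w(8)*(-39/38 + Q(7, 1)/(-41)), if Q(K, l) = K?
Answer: -1409940/779 ≈ -1809.9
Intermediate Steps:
w(M) = 20 + M² + M*(13 + M)*(M + 4/M) (w(M) = (M² + ((M + 4/M)*(13 + M))*M) + 20 = (M² + ((13 + M)*(M + 4/M))*M) + 20 = (M² + M*(13 + M)*(M + 4/M)) + 20 = 20 + M² + M*(13 + M)*(M + 4/M))
w(8)*(-39/38 + Q(7, 1)/(-41)) = (72 + 8³ + 4*8 + 14*8²)*(-39/38 + 7/(-41)) = (72 + 512 + 32 + 14*64)*(-39*1/38 + 7*(-1/41)) = (72 + 512 + 32 + 896)*(-39/38 - 7/41) = 1512*(-1865/1558) = -1409940/779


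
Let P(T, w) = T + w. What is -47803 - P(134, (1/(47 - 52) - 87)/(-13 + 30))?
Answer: -4074209/85 ≈ -47932.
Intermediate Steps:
-47803 - P(134, (1/(47 - 52) - 87)/(-13 + 30)) = -47803 - (134 + (1/(47 - 52) - 87)/(-13 + 30)) = -47803 - (134 + (1/(-5) - 87)/17) = -47803 - (134 + (-⅕ - 87)*(1/17)) = -47803 - (134 - 436/5*1/17) = -47803 - (134 - 436/85) = -47803 - 1*10954/85 = -47803 - 10954/85 = -4074209/85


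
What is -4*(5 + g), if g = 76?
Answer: -324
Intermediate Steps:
-4*(5 + g) = -4*(5 + 76) = -4*81 = -324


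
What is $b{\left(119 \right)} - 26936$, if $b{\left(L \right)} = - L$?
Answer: $-27055$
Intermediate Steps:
$b{\left(119 \right)} - 26936 = \left(-1\right) 119 - 26936 = -119 - 26936 = -27055$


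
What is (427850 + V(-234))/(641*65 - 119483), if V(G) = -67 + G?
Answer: -427549/77818 ≈ -5.4942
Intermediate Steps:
(427850 + V(-234))/(641*65 - 119483) = (427850 + (-67 - 234))/(641*65 - 119483) = (427850 - 301)/(41665 - 119483) = 427549/(-77818) = 427549*(-1/77818) = -427549/77818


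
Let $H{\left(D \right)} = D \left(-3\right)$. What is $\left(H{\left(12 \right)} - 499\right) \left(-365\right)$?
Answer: $195275$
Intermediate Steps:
$H{\left(D \right)} = - 3 D$
$\left(H{\left(12 \right)} - 499\right) \left(-365\right) = \left(\left(-3\right) 12 - 499\right) \left(-365\right) = \left(-36 - 499\right) \left(-365\right) = \left(-535\right) \left(-365\right) = 195275$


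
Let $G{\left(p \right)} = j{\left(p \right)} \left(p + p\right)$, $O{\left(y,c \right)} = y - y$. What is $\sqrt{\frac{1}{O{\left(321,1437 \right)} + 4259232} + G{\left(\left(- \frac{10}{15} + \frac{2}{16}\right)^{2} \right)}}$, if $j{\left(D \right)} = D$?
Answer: $\frac{\sqrt{12493427905490}}{8518464} \approx 0.41493$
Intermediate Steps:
$O{\left(y,c \right)} = 0$
$G{\left(p \right)} = 2 p^{2}$ ($G{\left(p \right)} = p \left(p + p\right) = p 2 p = 2 p^{2}$)
$\sqrt{\frac{1}{O{\left(321,1437 \right)} + 4259232} + G{\left(\left(- \frac{10}{15} + \frac{2}{16}\right)^{2} \right)}} = \sqrt{\frac{1}{0 + 4259232} + 2 \left(\left(- \frac{10}{15} + \frac{2}{16}\right)^{2}\right)^{2}} = \sqrt{\frac{1}{4259232} + 2 \left(\left(\left(-10\right) \frac{1}{15} + 2 \cdot \frac{1}{16}\right)^{2}\right)^{2}} = \sqrt{\frac{1}{4259232} + 2 \left(\left(- \frac{2}{3} + \frac{1}{8}\right)^{2}\right)^{2}} = \sqrt{\frac{1}{4259232} + 2 \left(\left(- \frac{13}{24}\right)^{2}\right)^{2}} = \sqrt{\frac{1}{4259232} + 2 \left(\frac{169}{576}\right)^{2}} = \sqrt{\frac{1}{4259232} + 2 \cdot \frac{28561}{331776}} = \sqrt{\frac{1}{4259232} + \frac{28561}{165888}} = \sqrt{\frac{422389205}{2453317632}} = \frac{\sqrt{12493427905490}}{8518464}$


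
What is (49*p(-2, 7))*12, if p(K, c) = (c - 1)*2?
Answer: 7056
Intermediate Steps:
p(K, c) = -2 + 2*c (p(K, c) = (-1 + c)*2 = -2 + 2*c)
(49*p(-2, 7))*12 = (49*(-2 + 2*7))*12 = (49*(-2 + 14))*12 = (49*12)*12 = 588*12 = 7056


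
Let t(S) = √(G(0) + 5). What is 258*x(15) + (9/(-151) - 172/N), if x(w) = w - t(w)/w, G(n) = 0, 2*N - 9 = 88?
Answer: 56631073/14647 - 86*√5/5 ≈ 3827.9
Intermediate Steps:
N = 97/2 (N = 9/2 + (½)*88 = 9/2 + 44 = 97/2 ≈ 48.500)
t(S) = √5 (t(S) = √(0 + 5) = √5)
x(w) = w - √5/w
258*x(15) + (9/(-151) - 172/N) = 258*(15 - 1*√5/15) + (9/(-151) - 172/97/2) = 258*(15 - 1*√5*1/15) + (9*(-1/151) - 172*2/97) = 258*(15 - √5/15) + (-9/151 - 344/97) = (3870 - 86*√5/5) - 52817/14647 = 56631073/14647 - 86*√5/5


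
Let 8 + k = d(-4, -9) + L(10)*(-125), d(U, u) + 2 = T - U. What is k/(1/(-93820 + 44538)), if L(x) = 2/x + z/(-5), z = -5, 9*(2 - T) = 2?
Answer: 68403416/9 ≈ 7.6004e+6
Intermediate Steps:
T = 16/9 (T = 2 - ⅑*2 = 2 - 2/9 = 16/9 ≈ 1.7778)
d(U, u) = -2/9 - U (d(U, u) = -2 + (16/9 - U) = -2/9 - U)
L(x) = 1 + 2/x (L(x) = 2/x - 5/(-5) = 2/x - 5*(-⅕) = 2/x + 1 = 1 + 2/x)
k = -1388/9 (k = -8 + ((-2/9 - 1*(-4)) + ((2 + 10)/10)*(-125)) = -8 + ((-2/9 + 4) + ((⅒)*12)*(-125)) = -8 + (34/9 + (6/5)*(-125)) = -8 + (34/9 - 150) = -8 - 1316/9 = -1388/9 ≈ -154.22)
k/(1/(-93820 + 44538)) = -1388/(9*(1/(-93820 + 44538))) = -1388/(9*(1/(-49282))) = -1388/(9*(-1/49282)) = -1388/9*(-49282) = 68403416/9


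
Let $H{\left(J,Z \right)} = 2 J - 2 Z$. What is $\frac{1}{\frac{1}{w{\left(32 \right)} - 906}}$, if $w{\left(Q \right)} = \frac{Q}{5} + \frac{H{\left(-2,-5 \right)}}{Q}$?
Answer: $- \frac{71953}{80} \approx -899.41$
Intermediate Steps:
$H{\left(J,Z \right)} = - 2 Z + 2 J$
$w{\left(Q \right)} = \frac{6}{Q} + \frac{Q}{5}$ ($w{\left(Q \right)} = \frac{Q}{5} + \frac{\left(-2\right) \left(-5\right) + 2 \left(-2\right)}{Q} = Q \frac{1}{5} + \frac{10 - 4}{Q} = \frac{Q}{5} + \frac{6}{Q} = \frac{6}{Q} + \frac{Q}{5}$)
$\frac{1}{\frac{1}{w{\left(32 \right)} - 906}} = \frac{1}{\frac{1}{\left(\frac{6}{32} + \frac{1}{5} \cdot 32\right) - 906}} = \frac{1}{\frac{1}{\left(6 \cdot \frac{1}{32} + \frac{32}{5}\right) - 906}} = \frac{1}{\frac{1}{\left(\frac{3}{16} + \frac{32}{5}\right) - 906}} = \frac{1}{\frac{1}{\frac{527}{80} - 906}} = \frac{1}{\frac{1}{- \frac{71953}{80}}} = \frac{1}{- \frac{80}{71953}} = - \frac{71953}{80}$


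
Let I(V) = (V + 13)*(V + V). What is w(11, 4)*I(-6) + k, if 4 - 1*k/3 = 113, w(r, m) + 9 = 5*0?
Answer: 429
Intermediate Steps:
I(V) = 2*V*(13 + V) (I(V) = (13 + V)*(2*V) = 2*V*(13 + V))
w(r, m) = -9 (w(r, m) = -9 + 5*0 = -9 + 0 = -9)
k = -327 (k = 12 - 3*113 = 12 - 339 = -327)
w(11, 4)*I(-6) + k = -18*(-6)*(13 - 6) - 327 = -18*(-6)*7 - 327 = -9*(-84) - 327 = 756 - 327 = 429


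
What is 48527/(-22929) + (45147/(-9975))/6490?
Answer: -1047521323271/494790623250 ≈ -2.1171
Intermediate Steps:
48527/(-22929) + (45147/(-9975))/6490 = 48527*(-1/22929) + (45147*(-1/9975))*(1/6490) = -48527/22929 - 15049/3325*1/6490 = -48527/22929 - 15049/21579250 = -1047521323271/494790623250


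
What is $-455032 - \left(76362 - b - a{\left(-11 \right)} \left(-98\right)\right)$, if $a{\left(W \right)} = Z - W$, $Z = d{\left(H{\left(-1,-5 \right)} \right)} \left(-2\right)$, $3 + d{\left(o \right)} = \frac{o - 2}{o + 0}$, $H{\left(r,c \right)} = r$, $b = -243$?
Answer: $-532715$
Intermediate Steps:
$d{\left(o \right)} = -3 + \frac{-2 + o}{o}$ ($d{\left(o \right)} = -3 + \frac{o - 2}{o + 0} = -3 + \frac{-2 + o}{o}$)
$Z = 0$ ($Z = \left(-2 - \frac{2}{-1}\right) \left(-2\right) = \left(-2 - -2\right) \left(-2\right) = \left(-2 + 2\right) \left(-2\right) = 0 \left(-2\right) = 0$)
$a{\left(W \right)} = - W$ ($a{\left(W \right)} = 0 - W = - W$)
$-455032 - \left(76362 - b - a{\left(-11 \right)} \left(-98\right)\right) = -455032 - \left(76605 - \left(-1\right) \left(-11\right) \left(-98\right)\right) = -455032 + \left(\left(-243 + 11 \left(-98\right)\right) - 76362\right) = -455032 - 77683 = -532715$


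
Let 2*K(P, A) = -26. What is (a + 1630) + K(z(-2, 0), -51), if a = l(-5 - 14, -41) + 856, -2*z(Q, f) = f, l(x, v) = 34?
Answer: 2507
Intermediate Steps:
z(Q, f) = -f/2
K(P, A) = -13 (K(P, A) = (½)*(-26) = -13)
a = 890 (a = 34 + 856 = 890)
(a + 1630) + K(z(-2, 0), -51) = (890 + 1630) - 13 = 2520 - 13 = 2507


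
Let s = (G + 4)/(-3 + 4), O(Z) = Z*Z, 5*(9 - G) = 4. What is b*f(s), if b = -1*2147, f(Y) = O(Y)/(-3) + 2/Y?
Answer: 485717957/4575 ≈ 1.0617e+5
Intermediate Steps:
G = 41/5 (G = 9 - 1/5*4 = 9 - 4/5 = 41/5 ≈ 8.2000)
O(Z) = Z**2
s = 61/5 (s = (41/5 + 4)/(-3 + 4) = (61/5)/1 = (61/5)*1 = 61/5 ≈ 12.200)
f(Y) = 2/Y - Y**2/3 (f(Y) = Y**2/(-3) + 2/Y = Y**2*(-1/3) + 2/Y = -Y**2/3 + 2/Y = 2/Y - Y**2/3)
b = -2147
b*f(s) = -2147*(6 - (61/5)**3)/(3*61/5) = -2147*5*(6 - 1*226981/125)/(3*61) = -2147*5*(6 - 226981/125)/(3*61) = -2147*5*(-226231)/(3*61*125) = -2147*(-226231/4575) = 485717957/4575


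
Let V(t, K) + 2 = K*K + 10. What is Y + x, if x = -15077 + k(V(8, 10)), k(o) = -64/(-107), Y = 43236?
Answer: 3013077/107 ≈ 28160.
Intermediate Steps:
V(t, K) = 8 + K**2 (V(t, K) = -2 + (K*K + 10) = -2 + (K**2 + 10) = -2 + (10 + K**2) = 8 + K**2)
k(o) = 64/107 (k(o) = -64*(-1/107) = 64/107)
x = -1613175/107 (x = -15077 + 64/107 = -1613175/107 ≈ -15076.)
Y + x = 43236 - 1613175/107 = 3013077/107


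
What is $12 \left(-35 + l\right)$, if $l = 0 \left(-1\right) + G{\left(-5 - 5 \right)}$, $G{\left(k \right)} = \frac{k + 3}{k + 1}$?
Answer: $- \frac{1232}{3} \approx -410.67$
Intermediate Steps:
$G{\left(k \right)} = \frac{3 + k}{1 + k}$
$l = \frac{7}{9}$ ($l = 0 \left(-1\right) + \frac{3 - 10}{1 - 10} = 0 + \frac{3 - 10}{1 - 10} = 0 + \frac{1}{-9} \left(-7\right) = 0 - - \frac{7}{9} = 0 + \frac{7}{9} = \frac{7}{9} \approx 0.77778$)
$12 \left(-35 + l\right) = 12 \left(-35 + \frac{7}{9}\right) = 12 \left(- \frac{308}{9}\right) = - \frac{1232}{3}$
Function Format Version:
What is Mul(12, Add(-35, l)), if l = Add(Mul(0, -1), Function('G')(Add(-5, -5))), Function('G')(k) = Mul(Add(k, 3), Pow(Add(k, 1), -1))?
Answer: Rational(-1232, 3) ≈ -410.67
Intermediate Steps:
Function('G')(k) = Mul(Pow(Add(1, k), -1), Add(3, k)) (Function('G')(k) = Mul(Add(3, k), Pow(Add(1, k), -1)) = Mul(Pow(Add(1, k), -1), Add(3, k)))
l = Rational(7, 9) (l = Add(Mul(0, -1), Mul(Pow(Add(1, Add(-5, -5)), -1), Add(3, Add(-5, -5)))) = Add(0, Mul(Pow(Add(1, -10), -1), Add(3, -10))) = Add(0, Mul(Pow(-9, -1), -7)) = Add(0, Mul(Rational(-1, 9), -7)) = Add(0, Rational(7, 9)) = Rational(7, 9) ≈ 0.77778)
Mul(12, Add(-35, l)) = Mul(12, Add(-35, Rational(7, 9))) = Mul(12, Rational(-308, 9)) = Rational(-1232, 3)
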